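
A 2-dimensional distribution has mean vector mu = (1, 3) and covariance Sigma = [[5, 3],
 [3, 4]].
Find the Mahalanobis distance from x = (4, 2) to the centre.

Step 1 — centre the observation: (x - mu) = (3, -1).

Step 2 — invert Sigma. det(Sigma) = 5·4 - (3)² = 11.
  Sigma^{-1} = (1/det) · [[d, -b], [-b, a]] = [[0.3636, -0.2727],
 [-0.2727, 0.4545]].

Step 3 — form the quadratic (x - mu)^T · Sigma^{-1} · (x - mu):
  Sigma^{-1} · (x - mu) = (1.3636, -1.2727).
  (x - mu)^T · [Sigma^{-1} · (x - mu)] = (3)·(1.3636) + (-1)·(-1.2727) = 5.3636.

Step 4 — take square root: d = √(5.3636) ≈ 2.316.

d(x, mu) = √(5.3636) ≈ 2.316


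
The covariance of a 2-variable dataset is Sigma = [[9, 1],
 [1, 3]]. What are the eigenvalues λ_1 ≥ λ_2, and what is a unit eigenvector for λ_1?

Step 1 — characteristic polynomial of 2×2 Sigma:
  det(Sigma - λI) = λ² - trace · λ + det = 0.
  trace = 9 + 3 = 12, det = 9·3 - (1)² = 26.
Step 2 — discriminant:
  Δ = trace² - 4·det = 144 - 104 = 40.
Step 3 — eigenvalues:
  λ = (trace ± √Δ)/2 = (12 ± 6.3246)/2,
  λ_1 = 9.1623,  λ_2 = 2.8377.

Step 4 — unit eigenvector for λ_1: solve (Sigma - λ_1 I)v = 0. First row:
  (9 - 9.1623)·v_x + (1)·v_y = 0, i.e. (-0.1623)·v_x + (1)·v_y = 0,
  so v ∝ (b, λ_1 - a) = (1, 0.1623) = u.
  ||u|| = √((1)² + (0.1623)²) = √(1.0263) ≈ 1.0131,
  v_1 = u/||u|| ≈ (0.9871, 0.1602) (||v_1|| = 1).

λ_1 = 9.1623,  λ_2 = 2.8377;  v_1 ≈ (0.9871, 0.1602)


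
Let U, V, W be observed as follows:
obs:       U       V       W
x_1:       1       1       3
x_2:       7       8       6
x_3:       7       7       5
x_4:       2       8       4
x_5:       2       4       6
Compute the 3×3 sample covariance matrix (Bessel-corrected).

Step 1 — column means:
  mean(U) = (1 + 7 + 7 + 2 + 2) / 5 = 19/5 = 3.8
  mean(V) = (1 + 8 + 7 + 8 + 4) / 5 = 28/5 = 5.6
  mean(W) = (3 + 6 + 5 + 4 + 6) / 5 = 24/5 = 4.8

Step 2 — sample covariance S[i,j] = (1/(n-1)) · Σ_k (x_{k,i} - mean_i) · (x_{k,j} - mean_j), with n-1 = 4.
  S[U,U] = ((-2.8)·(-2.8) + (3.2)·(3.2) + (3.2)·(3.2) + (-1.8)·(-1.8) + (-1.8)·(-1.8)) / 4 = 34.8/4 = 8.7
  S[U,V] = ((-2.8)·(-4.6) + (3.2)·(2.4) + (3.2)·(1.4) + (-1.8)·(2.4) + (-1.8)·(-1.6)) / 4 = 23.6/4 = 5.9
  S[U,W] = ((-2.8)·(-1.8) + (3.2)·(1.2) + (3.2)·(0.2) + (-1.8)·(-0.8) + (-1.8)·(1.2)) / 4 = 8.8/4 = 2.2
  S[V,V] = ((-4.6)·(-4.6) + (2.4)·(2.4) + (1.4)·(1.4) + (2.4)·(2.4) + (-1.6)·(-1.6)) / 4 = 37.2/4 = 9.3
  S[V,W] = ((-4.6)·(-1.8) + (2.4)·(1.2) + (1.4)·(0.2) + (2.4)·(-0.8) + (-1.6)·(1.2)) / 4 = 7.6/4 = 1.9
  S[W,W] = ((-1.8)·(-1.8) + (1.2)·(1.2) + (0.2)·(0.2) + (-0.8)·(-0.8) + (1.2)·(1.2)) / 4 = 6.8/4 = 1.7

S is symmetric (S[j,i] = S[i,j]). Assembling:

S = [[8.7, 5.9, 2.2],
 [5.9, 9.3, 1.9],
 [2.2, 1.9, 1.7]]


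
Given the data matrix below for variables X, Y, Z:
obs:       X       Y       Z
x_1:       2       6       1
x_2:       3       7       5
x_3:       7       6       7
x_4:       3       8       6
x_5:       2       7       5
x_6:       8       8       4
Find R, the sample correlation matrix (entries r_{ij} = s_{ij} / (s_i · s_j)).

Step 1 — column means:
  mean(X) = (2 + 3 + 7 + 3 + 2 + 8) / 6 = 25/6 = 4.1667
  mean(Y) = (6 + 7 + 6 + 8 + 7 + 8) / 6 = 42/6 = 7
  mean(Z) = (1 + 5 + 7 + 6 + 5 + 4) / 6 = 28/6 = 4.6667

Step 2 — sample variances and covariances s[i,j] = (1/(n-1)) · Σ_k (x_{k,i} - mean_i) · (x_{k,j} - mean_j), with n-1 = 5:
  s[X,X] = ((-2.1667)·(-2.1667) + (-1.1667)·(-1.1667) + (2.8333)·(2.8333) + (-1.1667)·(-1.1667) + (-2.1667)·(-2.1667) + (3.8333)·(3.8333)) / 5 = 34.8333/5 = 6.9667
  s[X,Y] = ((-2.1667)·(-1) + (-1.1667)·(0) + (2.8333)·(-1) + (-1.1667)·(1) + (-2.1667)·(0) + (3.8333)·(1)) / 5 = 2/5 = 0.4
  s[X,Z] = ((-2.1667)·(-3.6667) + (-1.1667)·(0.3333) + (2.8333)·(2.3333) + (-1.1667)·(1.3333) + (-2.1667)·(0.3333) + (3.8333)·(-0.6667)) / 5 = 9.3333/5 = 1.8667
  s[Y,Y] = ((-1)·(-1) + (0)·(0) + (-1)·(-1) + (1)·(1) + (0)·(0) + (1)·(1)) / 5 = 4/5 = 0.8
  s[Y,Z] = ((-1)·(-3.6667) + (0)·(0.3333) + (-1)·(2.3333) + (1)·(1.3333) + (0)·(0.3333) + (1)·(-0.6667)) / 5 = 2/5 = 0.4
  s[Z,Z] = ((-3.6667)·(-3.6667) + (0.3333)·(0.3333) + (2.3333)·(2.3333) + (1.3333)·(1.3333) + (0.3333)·(0.3333) + (-0.6667)·(-0.6667)) / 5 = 21.3333/5 = 4.2667
  Sample standard deviations s_i = √(s[i,i]):
  s(X) = √(6.9667) = 2.6394
  s(Y) = √(0.8) = 0.8944
  s(Z) = √(4.2667) = 2.0656

Step 3 — r_{ij} = s_{ij} / (s_i · s_j):
  r[X,X] = 1 (diagonal).
  r[X,Y] = 0.4 / (2.6394 · 0.8944) = 0.4 / 2.3608 = 0.1694
  r[X,Z] = 1.8667 / (2.6394 · 2.0656) = 1.8667 / 5.452 = 0.3424
  r[Y,Y] = 1 (diagonal).
  r[Y,Z] = 0.4 / (0.8944 · 2.0656) = 0.4 / 1.8475 = 0.2165
  r[Z,Z] = 1 (diagonal).

R is symmetric with unit diagonal. Assembling:

R = [[1, 0.1694, 0.3424],
 [0.1694, 1, 0.2165],
 [0.3424, 0.2165, 1]]


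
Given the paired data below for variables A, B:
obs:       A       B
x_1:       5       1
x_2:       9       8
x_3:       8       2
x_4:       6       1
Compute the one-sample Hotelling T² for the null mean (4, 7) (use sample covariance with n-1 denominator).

Step 1 — sample mean vector:
  mean(A) = (5 + 9 + 8 + 6) / 4 = 28/4 = 7
  mean(B) = (1 + 8 + 2 + 1) / 4 = 12/4 = 3
  x̄ = (7, 3),  deviation x̄ - mu_0 = (7, 3) - (4, 7) = (3, -4).

Step 2 — sample covariance matrix, S[i,j] = (1/(n-1)) · Σ_k (x_{k,i} - mean_i) · (x_{k,j} - mean_j), divisor n-1 = 3:
  S[A,A] = ((-2)·(-2) + (2)·(2) + (1)·(1) + (-1)·(-1)) / 3 = 10/3 = 3.3333
  S[A,B] = ((-2)·(-2) + (2)·(5) + (1)·(-1) + (-1)·(-2)) / 3 = 15/3 = 5
  S[B,B] = ((-2)·(-2) + (5)·(5) + (-1)·(-1) + (-2)·(-2)) / 3 = 34/3 = 11.3333
  S = [[3.3333, 5],
 [5, 11.3333]].

Step 3 — invert S. det(S) = 3.3333·11.3333 - (5)² = 12.7778.
  S^{-1} = (1/det) · [[d, -b], [-b, a]] = [[0.887, -0.3913],
 [-0.3913, 0.2609]].

Step 4 — quadratic form (x̄ - mu_0)^T · S^{-1} · (x̄ - mu_0):
  S^{-1} · (x̄ - mu_0) = (4.2261, -2.2174),
  (x̄ - mu_0)^T · [...] = (3)·(4.2261) + (-4)·(-2.2174) = 21.5478.

Step 5 — scale by n: T² = 4 · 21.5478 = 86.1913.

T² ≈ 86.1913


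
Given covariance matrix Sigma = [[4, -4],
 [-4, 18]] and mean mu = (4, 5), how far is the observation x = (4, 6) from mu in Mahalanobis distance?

Step 1 — centre the observation: (x - mu) = (0, 1).

Step 2 — invert Sigma. det(Sigma) = 4·18 - (-4)² = 56.
  Sigma^{-1} = (1/det) · [[d, -b], [-b, a]] = [[0.3214, 0.0714],
 [0.0714, 0.0714]].

Step 3 — form the quadratic (x - mu)^T · Sigma^{-1} · (x - mu):
  Sigma^{-1} · (x - mu) = (0.0714, 0.0714).
  (x - mu)^T · [Sigma^{-1} · (x - mu)] = (0)·(0.0714) + (1)·(0.0714) = 0.0714.

Step 4 — take square root: d = √(0.0714) ≈ 0.2673.

d(x, mu) = √(0.0714) ≈ 0.2673


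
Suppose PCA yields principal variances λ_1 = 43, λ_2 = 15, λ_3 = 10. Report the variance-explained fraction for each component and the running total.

Step 1 — total variance = trace(Sigma) = Σ λ_i = 43 + 15 + 10 = 68.

Step 2 — fraction explained by component i = λ_i / Σ λ:
  PC1: 43/68 = 0.6324
  PC2: 15/68 = 0.2206
  PC3: 10/68 = 0.1471

Step 3 — cumulative fraction after k components = (λ_1 + ... + λ_k) / Σ λ:
  k = 1: 43/68 = 0.6324
  k = 2: (43 + 15)/68 = 58/68 = 0.8529
  k = 3: (43 + 15 + 10)/68 = 68/68 = 1

Summary (fraction, with percent):

explained: PC1 0.6324 (63.24%), PC2 0.2206 (22.06%), PC3 0.1471 (14.71%);  cumulative: 0.6324, 0.8529, 1


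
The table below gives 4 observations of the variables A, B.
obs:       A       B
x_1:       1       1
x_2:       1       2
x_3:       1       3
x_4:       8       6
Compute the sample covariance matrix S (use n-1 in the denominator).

Step 1 — column means:
  mean(A) = (1 + 1 + 1 + 8) / 4 = 11/4 = 2.75
  mean(B) = (1 + 2 + 3 + 6) / 4 = 12/4 = 3

Step 2 — sample covariance S[i,j] = (1/(n-1)) · Σ_k (x_{k,i} - mean_i) · (x_{k,j} - mean_j), with n-1 = 3.
  S[A,A] = ((-1.75)·(-1.75) + (-1.75)·(-1.75) + (-1.75)·(-1.75) + (5.25)·(5.25)) / 3 = 36.75/3 = 12.25
  S[A,B] = ((-1.75)·(-2) + (-1.75)·(-1) + (-1.75)·(0) + (5.25)·(3)) / 3 = 21/3 = 7
  S[B,B] = ((-2)·(-2) + (-1)·(-1) + (0)·(0) + (3)·(3)) / 3 = 14/3 = 4.6667

S is symmetric (S[j,i] = S[i,j]). Assembling:

S = [[12.25, 7],
 [7, 4.6667]]


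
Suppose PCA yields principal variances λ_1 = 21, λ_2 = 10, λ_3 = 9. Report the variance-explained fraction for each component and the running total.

Step 1 — total variance = trace(Sigma) = Σ λ_i = 21 + 10 + 9 = 40.

Step 2 — fraction explained by component i = λ_i / Σ λ:
  PC1: 21/40 = 0.525
  PC2: 10/40 = 0.25
  PC3: 9/40 = 0.225

Step 3 — cumulative fraction after k components = (λ_1 + ... + λ_k) / Σ λ:
  k = 1: 21/40 = 0.525
  k = 2: (21 + 10)/40 = 31/40 = 0.775
  k = 3: (21 + 10 + 9)/40 = 40/40 = 1

Summary (fraction, with percent):

explained: PC1 0.525 (52.5%), PC2 0.25 (25%), PC3 0.225 (22.5%);  cumulative: 0.525, 0.775, 1


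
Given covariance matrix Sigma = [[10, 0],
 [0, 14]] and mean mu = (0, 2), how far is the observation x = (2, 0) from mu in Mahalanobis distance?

Step 1 — centre the observation: (x - mu) = (2, -2).

Step 2 — invert Sigma. det(Sigma) = 10·14 - (0)² = 140.
  Sigma^{-1} = (1/det) · [[d, -b], [-b, a]] = [[0.1, 0],
 [0, 0.0714]].

Step 3 — form the quadratic (x - mu)^T · Sigma^{-1} · (x - mu):
  Sigma^{-1} · (x - mu) = (0.2, -0.1429).
  (x - mu)^T · [Sigma^{-1} · (x - mu)] = (2)·(0.2) + (-2)·(-0.1429) = 0.6857.

Step 4 — take square root: d = √(0.6857) ≈ 0.8281.

d(x, mu) = √(0.6857) ≈ 0.8281


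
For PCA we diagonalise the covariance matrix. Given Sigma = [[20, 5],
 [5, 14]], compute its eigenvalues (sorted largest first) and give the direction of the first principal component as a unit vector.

Step 1 — characteristic polynomial of 2×2 Sigma:
  det(Sigma - λI) = λ² - trace · λ + det = 0.
  trace = 20 + 14 = 34, det = 20·14 - (5)² = 255.
Step 2 — discriminant:
  Δ = trace² - 4·det = 1156 - 1020 = 136.
Step 3 — eigenvalues:
  λ = (trace ± √Δ)/2 = (34 ± 11.6619)/2,
  λ_1 = 22.831,  λ_2 = 11.169.

Step 4 — unit eigenvector for λ_1: solve (Sigma - λ_1 I)v = 0. First row:
  (20 - 22.831)·v_x + (5)·v_y = 0, i.e. (-2.831)·v_x + (5)·v_y = 0,
  so v ∝ (b, λ_1 - a) = (5, 2.831) = u.
  ||u|| = √((5)² + (2.831)²) = √(33.0143) ≈ 5.7458,
  v_1 = u/||u|| ≈ (0.8702, 0.4927) (||v_1|| = 1).

λ_1 = 22.831,  λ_2 = 11.169;  v_1 ≈ (0.8702, 0.4927)


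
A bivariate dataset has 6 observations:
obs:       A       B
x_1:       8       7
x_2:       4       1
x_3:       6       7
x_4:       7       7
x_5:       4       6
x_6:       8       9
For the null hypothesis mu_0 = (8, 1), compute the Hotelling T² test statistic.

Step 1 — sample mean vector:
  mean(A) = (8 + 4 + 6 + 7 + 4 + 8) / 6 = 37/6 = 6.1667
  mean(B) = (7 + 1 + 7 + 7 + 6 + 9) / 6 = 37/6 = 6.1667
  x̄ = (6.1667, 6.1667),  deviation x̄ - mu_0 = (6.1667, 6.1667) - (8, 1) = (-1.8333, 5.1667).

Step 2 — sample covariance matrix, S[i,j] = (1/(n-1)) · Σ_k (x_{k,i} - mean_i) · (x_{k,j} - mean_j), divisor n-1 = 5:
  S[A,A] = ((1.8333)·(1.8333) + (-2.1667)·(-2.1667) + (-0.1667)·(-0.1667) + (0.8333)·(0.8333) + (-2.1667)·(-2.1667) + (1.8333)·(1.8333)) / 5 = 16.8333/5 = 3.3667
  S[A,B] = ((1.8333)·(0.8333) + (-2.1667)·(-5.1667) + (-0.1667)·(0.8333) + (0.8333)·(0.8333) + (-2.1667)·(-0.1667) + (1.8333)·(2.8333)) / 5 = 18.8333/5 = 3.7667
  S[B,B] = ((0.8333)·(0.8333) + (-5.1667)·(-5.1667) + (0.8333)·(0.8333) + (0.8333)·(0.8333) + (-0.1667)·(-0.1667) + (2.8333)·(2.8333)) / 5 = 36.8333/5 = 7.3667
  S = [[3.3667, 3.7667],
 [3.7667, 7.3667]].

Step 3 — invert S. det(S) = 3.3667·7.3667 - (3.7667)² = 10.6133.
  S^{-1} = (1/det) · [[d, -b], [-b, a]] = [[0.6941, -0.3549],
 [-0.3549, 0.3172]].

Step 4 — quadratic form (x̄ - mu_0)^T · S^{-1} · (x̄ - mu_0):
  S^{-1} · (x̄ - mu_0) = (-3.1062, 2.2896),
  (x̄ - mu_0)^T · [...] = (-1.8333)·(-3.1062) + (5.1667)·(2.2896) = 17.5241.

Step 5 — scale by n: T² = 6 · 17.5241 = 105.1445.

T² ≈ 105.1445


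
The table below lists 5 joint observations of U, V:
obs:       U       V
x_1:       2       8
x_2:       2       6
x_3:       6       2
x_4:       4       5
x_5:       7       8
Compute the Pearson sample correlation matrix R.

Step 1 — column means:
  mean(U) = (2 + 2 + 6 + 4 + 7) / 5 = 21/5 = 4.2
  mean(V) = (8 + 6 + 2 + 5 + 8) / 5 = 29/5 = 5.8

Step 2 — sample variances and covariances s[i,j] = (1/(n-1)) · Σ_k (x_{k,i} - mean_i) · (x_{k,j} - mean_j), with n-1 = 4:
  s[U,U] = ((-2.2)·(-2.2) + (-2.2)·(-2.2) + (1.8)·(1.8) + (-0.2)·(-0.2) + (2.8)·(2.8)) / 4 = 20.8/4 = 5.2
  s[U,V] = ((-2.2)·(2.2) + (-2.2)·(0.2) + (1.8)·(-3.8) + (-0.2)·(-0.8) + (2.8)·(2.2)) / 4 = -5.8/4 = -1.45
  s[V,V] = ((2.2)·(2.2) + (0.2)·(0.2) + (-3.8)·(-3.8) + (-0.8)·(-0.8) + (2.2)·(2.2)) / 4 = 24.8/4 = 6.2
  Sample standard deviations s_i = √(s[i,i]):
  s(U) = √(5.2) = 2.2804
  s(V) = √(6.2) = 2.49

Step 3 — r_{ij} = s_{ij} / (s_i · s_j):
  r[U,U] = 1 (diagonal).
  r[U,V] = -1.45 / (2.2804 · 2.49) = -1.45 / 5.678 = -0.2554
  r[V,V] = 1 (diagonal).

R is symmetric with unit diagonal. Assembling:

R = [[1, -0.2554],
 [-0.2554, 1]]


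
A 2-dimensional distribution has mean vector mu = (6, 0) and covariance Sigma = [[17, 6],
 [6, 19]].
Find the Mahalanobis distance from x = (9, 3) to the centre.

Step 1 — centre the observation: (x - mu) = (3, 3).

Step 2 — invert Sigma. det(Sigma) = 17·19 - (6)² = 287.
  Sigma^{-1} = (1/det) · [[d, -b], [-b, a]] = [[0.0662, -0.0209],
 [-0.0209, 0.0592]].

Step 3 — form the quadratic (x - mu)^T · Sigma^{-1} · (x - mu):
  Sigma^{-1} · (x - mu) = (0.1359, 0.115).
  (x - mu)^T · [Sigma^{-1} · (x - mu)] = (3)·(0.1359) + (3)·(0.115) = 0.7526.

Step 4 — take square root: d = √(0.7526) ≈ 0.8675.

d(x, mu) = √(0.7526) ≈ 0.8675


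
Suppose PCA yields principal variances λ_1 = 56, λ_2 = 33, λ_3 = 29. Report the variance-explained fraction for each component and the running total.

Step 1 — total variance = trace(Sigma) = Σ λ_i = 56 + 33 + 29 = 118.

Step 2 — fraction explained by component i = λ_i / Σ λ:
  PC1: 56/118 = 0.4746
  PC2: 33/118 = 0.2797
  PC3: 29/118 = 0.2458

Step 3 — cumulative fraction after k components = (λ_1 + ... + λ_k) / Σ λ:
  k = 1: 56/118 = 0.4746
  k = 2: (56 + 33)/118 = 89/118 = 0.7542
  k = 3: (56 + 33 + 29)/118 = 118/118 = 1

Summary (fraction, with percent):

explained: PC1 0.4746 (47.46%), PC2 0.2797 (27.97%), PC3 0.2458 (24.58%);  cumulative: 0.4746, 0.7542, 1


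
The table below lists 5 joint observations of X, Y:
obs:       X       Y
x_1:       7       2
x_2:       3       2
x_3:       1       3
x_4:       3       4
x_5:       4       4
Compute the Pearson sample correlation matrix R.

Step 1 — column means:
  mean(X) = (7 + 3 + 1 + 3 + 4) / 5 = 18/5 = 3.6
  mean(Y) = (2 + 2 + 3 + 4 + 4) / 5 = 15/5 = 3

Step 2 — sample variances and covariances s[i,j] = (1/(n-1)) · Σ_k (x_{k,i} - mean_i) · (x_{k,j} - mean_j), with n-1 = 4:
  s[X,X] = ((3.4)·(3.4) + (-0.6)·(-0.6) + (-2.6)·(-2.6) + (-0.6)·(-0.6) + (0.4)·(0.4)) / 4 = 19.2/4 = 4.8
  s[X,Y] = ((3.4)·(-1) + (-0.6)·(-1) + (-2.6)·(0) + (-0.6)·(1) + (0.4)·(1)) / 4 = -3/4 = -0.75
  s[Y,Y] = ((-1)·(-1) + (-1)·(-1) + (0)·(0) + (1)·(1) + (1)·(1)) / 4 = 4/4 = 1
  Sample standard deviations s_i = √(s[i,i]):
  s(X) = √(4.8) = 2.1909
  s(Y) = √(1) = 1

Step 3 — r_{ij} = s_{ij} / (s_i · s_j):
  r[X,X] = 1 (diagonal).
  r[X,Y] = -0.75 / (2.1909 · 1) = -0.75 / 2.1909 = -0.3423
  r[Y,Y] = 1 (diagonal).

R is symmetric with unit diagonal. Assembling:

R = [[1, -0.3423],
 [-0.3423, 1]]


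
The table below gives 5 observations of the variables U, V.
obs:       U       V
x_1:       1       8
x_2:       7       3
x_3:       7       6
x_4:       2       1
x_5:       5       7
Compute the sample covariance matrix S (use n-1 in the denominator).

Step 1 — column means:
  mean(U) = (1 + 7 + 7 + 2 + 5) / 5 = 22/5 = 4.4
  mean(V) = (8 + 3 + 6 + 1 + 7) / 5 = 25/5 = 5

Step 2 — sample covariance S[i,j] = (1/(n-1)) · Σ_k (x_{k,i} - mean_i) · (x_{k,j} - mean_j), with n-1 = 4.
  S[U,U] = ((-3.4)·(-3.4) + (2.6)·(2.6) + (2.6)·(2.6) + (-2.4)·(-2.4) + (0.6)·(0.6)) / 4 = 31.2/4 = 7.8
  S[U,V] = ((-3.4)·(3) + (2.6)·(-2) + (2.6)·(1) + (-2.4)·(-4) + (0.6)·(2)) / 4 = -2/4 = -0.5
  S[V,V] = ((3)·(3) + (-2)·(-2) + (1)·(1) + (-4)·(-4) + (2)·(2)) / 4 = 34/4 = 8.5

S is symmetric (S[j,i] = S[i,j]). Assembling:

S = [[7.8, -0.5],
 [-0.5, 8.5]]


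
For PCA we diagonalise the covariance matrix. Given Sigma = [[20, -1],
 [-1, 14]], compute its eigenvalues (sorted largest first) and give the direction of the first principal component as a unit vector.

Step 1 — characteristic polynomial of 2×2 Sigma:
  det(Sigma - λI) = λ² - trace · λ + det = 0.
  trace = 20 + 14 = 34, det = 20·14 - (-1)² = 279.
Step 2 — discriminant:
  Δ = trace² - 4·det = 1156 - 1116 = 40.
Step 3 — eigenvalues:
  λ = (trace ± √Δ)/2 = (34 ± 6.3246)/2,
  λ_1 = 20.1623,  λ_2 = 13.8377.

Step 4 — unit eigenvector for λ_1: solve (Sigma - λ_1 I)v = 0. First row:
  (20 - 20.1623)·v_x + (-1)·v_y = 0, i.e. (-0.1623)·v_x + (-1)·v_y = 0,
  so v ∝ (b, λ_1 - a) = (-1, 0.1623); multiply by -1 so the first entry is positive: u = (1, -0.1623).
  ||u|| = √((1)² + (-0.1623)²) = √(1.0263) ≈ 1.0131,
  v_1 = u/||u|| ≈ (0.9871, -0.1602) (||v_1|| = 1).

λ_1 = 20.1623,  λ_2 = 13.8377;  v_1 ≈ (0.9871, -0.1602)


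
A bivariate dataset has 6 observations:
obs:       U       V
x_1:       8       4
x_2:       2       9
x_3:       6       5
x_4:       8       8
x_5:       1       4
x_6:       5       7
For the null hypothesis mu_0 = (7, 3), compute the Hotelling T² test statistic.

Step 1 — sample mean vector:
  mean(U) = (8 + 2 + 6 + 8 + 1 + 5) / 6 = 30/6 = 5
  mean(V) = (4 + 9 + 5 + 8 + 4 + 7) / 6 = 37/6 = 6.1667
  x̄ = (5, 6.1667),  deviation x̄ - mu_0 = (5, 6.1667) - (7, 3) = (-2, 3.1667).

Step 2 — sample covariance matrix, S[i,j] = (1/(n-1)) · Σ_k (x_{k,i} - mean_i) · (x_{k,j} - mean_j), divisor n-1 = 5:
  S[U,U] = ((3)·(3) + (-3)·(-3) + (1)·(1) + (3)·(3) + (-4)·(-4) + (0)·(0)) / 5 = 44/5 = 8.8
  S[U,V] = ((3)·(-2.1667) + (-3)·(2.8333) + (1)·(-1.1667) + (3)·(1.8333) + (-4)·(-2.1667) + (0)·(0.8333)) / 5 = -2/5 = -0.4
  S[V,V] = ((-2.1667)·(-2.1667) + (2.8333)·(2.8333) + (-1.1667)·(-1.1667) + (1.8333)·(1.8333) + (-2.1667)·(-2.1667) + (0.8333)·(0.8333)) / 5 = 22.8333/5 = 4.5667
  S = [[8.8, -0.4],
 [-0.4, 4.5667]].

Step 3 — invert S. det(S) = 8.8·4.5667 - (-0.4)² = 40.0267.
  S^{-1} = (1/det) · [[d, -b], [-b, a]] = [[0.1141, 0.01],
 [0.01, 0.2199]].

Step 4 — quadratic form (x̄ - mu_0)^T · S^{-1} · (x̄ - mu_0):
  S^{-1} · (x̄ - mu_0) = (-0.1965, 0.6762),
  (x̄ - mu_0)^T · [...] = (-2)·(-0.1965) + (3.1667)·(0.6762) = 2.5344.

Step 5 — scale by n: T² = 6 · 2.5344 = 15.2065.

T² ≈ 15.2065


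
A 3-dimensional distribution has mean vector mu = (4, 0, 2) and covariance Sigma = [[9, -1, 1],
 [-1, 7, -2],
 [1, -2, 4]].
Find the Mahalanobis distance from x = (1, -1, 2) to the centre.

Step 1 — centre the observation: (x - mu) = (-3, -1, 0).

Step 2 — invert Sigma (cofactor / det for 3×3, or solve directly):
  Sigma^{-1} = [[0.1148, 0.0096, -0.0239],
 [0.0096, 0.1675, 0.0813],
 [-0.0239, 0.0813, 0.2967]].

Step 3 — form the quadratic (x - mu)^T · Sigma^{-1} · (x - mu):
  Sigma^{-1} · (x - mu) = (-0.3541, -0.1962, -0.0096).
  (x - mu)^T · [Sigma^{-1} · (x - mu)] = (-3)·(-0.3541) + (-1)·(-0.1962) + (0)·(-0.0096) = 1.2584.

Step 4 — take square root: d = √(1.2584) ≈ 1.1218.

d(x, mu) = √(1.2584) ≈ 1.1218


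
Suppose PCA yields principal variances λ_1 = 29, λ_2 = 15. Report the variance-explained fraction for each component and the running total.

Step 1 — total variance = trace(Sigma) = Σ λ_i = 29 + 15 = 44.

Step 2 — fraction explained by component i = λ_i / Σ λ:
  PC1: 29/44 = 0.6591
  PC2: 15/44 = 0.3409

Step 3 — cumulative fraction after k components = (λ_1 + ... + λ_k) / Σ λ:
  k = 1: 29/44 = 0.6591
  k = 2: (29 + 15)/44 = 44/44 = 1

Summary (fraction, with percent):

explained: PC1 0.6591 (65.91%), PC2 0.3409 (34.09%);  cumulative: 0.6591, 1


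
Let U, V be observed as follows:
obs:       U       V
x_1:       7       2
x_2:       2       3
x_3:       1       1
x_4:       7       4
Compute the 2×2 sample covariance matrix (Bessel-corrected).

Step 1 — column means:
  mean(U) = (7 + 2 + 1 + 7) / 4 = 17/4 = 4.25
  mean(V) = (2 + 3 + 1 + 4) / 4 = 10/4 = 2.5

Step 2 — sample covariance S[i,j] = (1/(n-1)) · Σ_k (x_{k,i} - mean_i) · (x_{k,j} - mean_j), with n-1 = 3.
  S[U,U] = ((2.75)·(2.75) + (-2.25)·(-2.25) + (-3.25)·(-3.25) + (2.75)·(2.75)) / 3 = 30.75/3 = 10.25
  S[U,V] = ((2.75)·(-0.5) + (-2.25)·(0.5) + (-3.25)·(-1.5) + (2.75)·(1.5)) / 3 = 6.5/3 = 2.1667
  S[V,V] = ((-0.5)·(-0.5) + (0.5)·(0.5) + (-1.5)·(-1.5) + (1.5)·(1.5)) / 3 = 5/3 = 1.6667

S is symmetric (S[j,i] = S[i,j]). Assembling:

S = [[10.25, 2.1667],
 [2.1667, 1.6667]]


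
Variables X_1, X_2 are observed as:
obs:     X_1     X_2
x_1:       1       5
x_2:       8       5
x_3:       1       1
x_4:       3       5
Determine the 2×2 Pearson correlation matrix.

Step 1 — column means:
  mean(X_1) = (1 + 8 + 1 + 3) / 4 = 13/4 = 3.25
  mean(X_2) = (5 + 5 + 1 + 5) / 4 = 16/4 = 4

Step 2 — sample variances and covariances s[i,j] = (1/(n-1)) · Σ_k (x_{k,i} - mean_i) · (x_{k,j} - mean_j), with n-1 = 3:
  s[X_1,X_1] = ((-2.25)·(-2.25) + (4.75)·(4.75) + (-2.25)·(-2.25) + (-0.25)·(-0.25)) / 3 = 32.75/3 = 10.9167
  s[X_1,X_2] = ((-2.25)·(1) + (4.75)·(1) + (-2.25)·(-3) + (-0.25)·(1)) / 3 = 9/3 = 3
  s[X_2,X_2] = ((1)·(1) + (1)·(1) + (-3)·(-3) + (1)·(1)) / 3 = 12/3 = 4
  Sample standard deviations s_i = √(s[i,i]):
  s(X_1) = √(10.9167) = 3.304
  s(X_2) = √(4) = 2

Step 3 — r_{ij} = s_{ij} / (s_i · s_j):
  r[X_1,X_1] = 1 (diagonal).
  r[X_1,X_2] = 3 / (3.304 · 2) = 3 / 6.6081 = 0.454
  r[X_2,X_2] = 1 (diagonal).

R is symmetric with unit diagonal. Assembling:

R = [[1, 0.454],
 [0.454, 1]]


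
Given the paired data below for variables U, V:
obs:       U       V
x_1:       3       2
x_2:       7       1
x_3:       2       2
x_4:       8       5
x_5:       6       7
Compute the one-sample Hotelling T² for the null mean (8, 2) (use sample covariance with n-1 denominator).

Step 1 — sample mean vector:
  mean(U) = (3 + 7 + 2 + 8 + 6) / 5 = 26/5 = 5.2
  mean(V) = (2 + 1 + 2 + 5 + 7) / 5 = 17/5 = 3.4
  x̄ = (5.2, 3.4),  deviation x̄ - mu_0 = (5.2, 3.4) - (8, 2) = (-2.8, 1.4).

Step 2 — sample covariance matrix, S[i,j] = (1/(n-1)) · Σ_k (x_{k,i} - mean_i) · (x_{k,j} - mean_j), divisor n-1 = 4:
  S[U,U] = ((-2.2)·(-2.2) + (1.8)·(1.8) + (-3.2)·(-3.2) + (2.8)·(2.8) + (0.8)·(0.8)) / 4 = 26.8/4 = 6.7
  S[U,V] = ((-2.2)·(-1.4) + (1.8)·(-2.4) + (-3.2)·(-1.4) + (2.8)·(1.6) + (0.8)·(3.6)) / 4 = 10.6/4 = 2.65
  S[V,V] = ((-1.4)·(-1.4) + (-2.4)·(-2.4) + (-1.4)·(-1.4) + (1.6)·(1.6) + (3.6)·(3.6)) / 4 = 25.2/4 = 6.3
  S = [[6.7, 2.65],
 [2.65, 6.3]].

Step 3 — invert S. det(S) = 6.7·6.3 - (2.65)² = 35.1875.
  S^{-1} = (1/det) · [[d, -b], [-b, a]] = [[0.179, -0.0753],
 [-0.0753, 0.1904]].

Step 4 — quadratic form (x̄ - mu_0)^T · S^{-1} · (x̄ - mu_0):
  S^{-1} · (x̄ - mu_0) = (-0.6067, 0.4774),
  (x̄ - mu_0)^T · [...] = (-2.8)·(-0.6067) + (1.4)·(0.4774) = 2.3673.

Step 5 — scale by n: T² = 5 · 2.3673 = 11.8366.

T² ≈ 11.8366


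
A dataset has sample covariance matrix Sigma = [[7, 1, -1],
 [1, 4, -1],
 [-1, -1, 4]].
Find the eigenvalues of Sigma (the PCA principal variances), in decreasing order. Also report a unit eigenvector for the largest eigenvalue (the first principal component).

Step 1 — characteristic polynomial p(λ) = det(λI - Sigma) = λ³ - tr·λ² + c_1·λ - det, where tr = trace, c_1 = sum of the principal 2×2 minors, det = det(Sigma):
  tr = 7 + 4 + 4 = 15,
  c_1 = (7·4 - (1)²) + (7·4 - (-1)²) + (4·4 - (-1)²) = 27 + 27 + 15 = 69,
  det = 7·(4·4 - (-1)²) - (1)·((1)·4 - (-1)·(-1)) + (-1)·((1)·(-1) - 4·(-1)) = 7·(15) - (1)·(3) + (-1)·(3) = 99.
  So p(λ) = λ³ - 15λ² + 69λ - 99.
Step 2 — look for an integer root (rational root theorem: any rational root is an integer divisor of 99). Testing λ = 3:
  p(3) = 27 - 135 + 207 - 99 = 0  ✓
  Dividing out (λ - 3): p(λ) = (λ - 3)(λ² - 12λ + 33).
Step 3 — remaining eigenvalues from the quadratic λ² - 12λ + 33 = 0:
  Δ = 12² - 4·33 = 144 - 132 = 12,  λ = (12 ± √12)/2 = (12 ± 3.4641)/2 ≈ 7.7321 or 4.2679.
  Sorted: λ_1 = 7.7321,  λ_2 = 4.2679,  λ_3 = 3  (check: sum = 15 = tr ✓).

Step 4 — unit eigenvector for λ_1 ≈ 7.7321: v spans the null space of (Sigma - λ_1 I), whose rows are
  r_1 = (-0.7321, 1, -1),  r_2 = (1, -3.7321, -1),  r_3 = (-1, -1, -3.7321).
  v is orthogonal to every row, so take v ∝ r_1 × r_2 = ((1)·(-1) - (-1)·(-3.7321), (-1)·(1) - (-0.7321)·(-1), (-0.7321)·(-3.7321) - (1)·(1)) ≈ (-4.7321, -1.7321, 1.7321).
  Rescale (multiply by -1 so the first nonzero entry is positive): u = (4.7321, 1.7321, -1.7321).
  ||u|| = √((4.7321)² + (1.7321)² + (-1.7321)²) = √(28.3923) ≈ 5.3284,  v_1 = u/||u|| ≈ (0.8881, 0.3251, -0.3251) (||v_1|| = 1).

λ_1 = 7.7321,  λ_2 = 4.2679,  λ_3 = 3;  v_1 ≈ (0.8881, 0.3251, -0.3251)


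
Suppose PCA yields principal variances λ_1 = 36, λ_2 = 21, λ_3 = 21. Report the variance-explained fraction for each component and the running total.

Step 1 — total variance = trace(Sigma) = Σ λ_i = 36 + 21 + 21 = 78.

Step 2 — fraction explained by component i = λ_i / Σ λ:
  PC1: 36/78 = 0.4615
  PC2: 21/78 = 0.2692
  PC3: 21/78 = 0.2692

Step 3 — cumulative fraction after k components = (λ_1 + ... + λ_k) / Σ λ:
  k = 1: 36/78 = 0.4615
  k = 2: (36 + 21)/78 = 57/78 = 0.7308
  k = 3: (36 + 21 + 21)/78 = 78/78 = 1

Summary (fraction, with percent):

explained: PC1 0.4615 (46.15%), PC2 0.2692 (26.92%), PC3 0.2692 (26.92%);  cumulative: 0.4615, 0.7308, 1


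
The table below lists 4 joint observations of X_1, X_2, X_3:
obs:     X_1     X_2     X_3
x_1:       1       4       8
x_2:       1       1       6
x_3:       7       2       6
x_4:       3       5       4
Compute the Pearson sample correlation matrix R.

Step 1 — column means:
  mean(X_1) = (1 + 1 + 7 + 3) / 4 = 12/4 = 3
  mean(X_2) = (4 + 1 + 2 + 5) / 4 = 12/4 = 3
  mean(X_3) = (8 + 6 + 6 + 4) / 4 = 24/4 = 6

Step 2 — sample variances and covariances s[i,j] = (1/(n-1)) · Σ_k (x_{k,i} - mean_i) · (x_{k,j} - mean_j), with n-1 = 3:
  s[X_1,X_1] = ((-2)·(-2) + (-2)·(-2) + (4)·(4) + (0)·(0)) / 3 = 24/3 = 8
  s[X_1,X_2] = ((-2)·(1) + (-2)·(-2) + (4)·(-1) + (0)·(2)) / 3 = -2/3 = -0.6667
  s[X_1,X_3] = ((-2)·(2) + (-2)·(0) + (4)·(0) + (0)·(-2)) / 3 = -4/3 = -1.3333
  s[X_2,X_2] = ((1)·(1) + (-2)·(-2) + (-1)·(-1) + (2)·(2)) / 3 = 10/3 = 3.3333
  s[X_2,X_3] = ((1)·(2) + (-2)·(0) + (-1)·(0) + (2)·(-2)) / 3 = -2/3 = -0.6667
  s[X_3,X_3] = ((2)·(2) + (0)·(0) + (0)·(0) + (-2)·(-2)) / 3 = 8/3 = 2.6667
  Sample standard deviations s_i = √(s[i,i]):
  s(X_1) = √(8) = 2.8284
  s(X_2) = √(3.3333) = 1.8257
  s(X_3) = √(2.6667) = 1.633

Step 3 — r_{ij} = s_{ij} / (s_i · s_j):
  r[X_1,X_1] = 1 (diagonal).
  r[X_1,X_2] = -0.6667 / (2.8284 · 1.8257) = -0.6667 / 5.164 = -0.1291
  r[X_1,X_3] = -1.3333 / (2.8284 · 1.633) = -1.3333 / 4.6188 = -0.2887
  r[X_2,X_2] = 1 (diagonal).
  r[X_2,X_3] = -0.6667 / (1.8257 · 1.633) = -0.6667 / 2.9814 = -0.2236
  r[X_3,X_3] = 1 (diagonal).

R is symmetric with unit diagonal. Assembling:

R = [[1, -0.1291, -0.2887],
 [-0.1291, 1, -0.2236],
 [-0.2887, -0.2236, 1]]


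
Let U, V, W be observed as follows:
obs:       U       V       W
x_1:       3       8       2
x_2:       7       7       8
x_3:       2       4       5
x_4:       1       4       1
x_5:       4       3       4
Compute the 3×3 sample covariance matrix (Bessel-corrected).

Step 1 — column means:
  mean(U) = (3 + 7 + 2 + 1 + 4) / 5 = 17/5 = 3.4
  mean(V) = (8 + 7 + 4 + 4 + 3) / 5 = 26/5 = 5.2
  mean(W) = (2 + 8 + 5 + 1 + 4) / 5 = 20/5 = 4

Step 2 — sample covariance S[i,j] = (1/(n-1)) · Σ_k (x_{k,i} - mean_i) · (x_{k,j} - mean_j), with n-1 = 4.
  S[U,U] = ((-0.4)·(-0.4) + (3.6)·(3.6) + (-1.4)·(-1.4) + (-2.4)·(-2.4) + (0.6)·(0.6)) / 4 = 21.2/4 = 5.3
  S[U,V] = ((-0.4)·(2.8) + (3.6)·(1.8) + (-1.4)·(-1.2) + (-2.4)·(-1.2) + (0.6)·(-2.2)) / 4 = 8.6/4 = 2.15
  S[U,W] = ((-0.4)·(-2) + (3.6)·(4) + (-1.4)·(1) + (-2.4)·(-3) + (0.6)·(0)) / 4 = 21/4 = 5.25
  S[V,V] = ((2.8)·(2.8) + (1.8)·(1.8) + (-1.2)·(-1.2) + (-1.2)·(-1.2) + (-2.2)·(-2.2)) / 4 = 18.8/4 = 4.7
  S[V,W] = ((2.8)·(-2) + (1.8)·(4) + (-1.2)·(1) + (-1.2)·(-3) + (-2.2)·(0)) / 4 = 4/4 = 1
  S[W,W] = ((-2)·(-2) + (4)·(4) + (1)·(1) + (-3)·(-3) + (0)·(0)) / 4 = 30/4 = 7.5

S is symmetric (S[j,i] = S[i,j]). Assembling:

S = [[5.3, 2.15, 5.25],
 [2.15, 4.7, 1],
 [5.25, 1, 7.5]]


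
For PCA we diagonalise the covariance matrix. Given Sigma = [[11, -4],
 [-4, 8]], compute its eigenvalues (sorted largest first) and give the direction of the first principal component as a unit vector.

Step 1 — characteristic polynomial of 2×2 Sigma:
  det(Sigma - λI) = λ² - trace · λ + det = 0.
  trace = 11 + 8 = 19, det = 11·8 - (-4)² = 72.
Step 2 — discriminant:
  Δ = trace² - 4·det = 361 - 288 = 73.
Step 3 — eigenvalues:
  λ = (trace ± √Δ)/2 = (19 ± 8.544)/2,
  λ_1 = 13.772,  λ_2 = 5.228.

Step 4 — unit eigenvector for λ_1: solve (Sigma - λ_1 I)v = 0. First row:
  (11 - 13.772)·v_x + (-4)·v_y = 0, i.e. (-2.772)·v_x + (-4)·v_y = 0,
  so v ∝ (b, λ_1 - a) = (-4, 2.772); multiply by -1 so the first entry is positive: u = (4, -2.772).
  ||u|| = √((4)² + (-2.772)²) = √(23.684) ≈ 4.8666,
  v_1 = u/||u|| ≈ (0.8219, -0.5696) (||v_1|| = 1).

λ_1 = 13.772,  λ_2 = 5.228;  v_1 ≈ (0.8219, -0.5696)


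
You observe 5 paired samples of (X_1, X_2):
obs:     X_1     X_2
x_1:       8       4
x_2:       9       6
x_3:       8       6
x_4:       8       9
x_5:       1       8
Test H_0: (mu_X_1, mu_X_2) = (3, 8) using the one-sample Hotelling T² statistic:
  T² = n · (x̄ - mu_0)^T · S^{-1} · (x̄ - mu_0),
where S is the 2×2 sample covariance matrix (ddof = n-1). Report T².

Step 1 — sample mean vector:
  mean(X_1) = (8 + 9 + 8 + 8 + 1) / 5 = 34/5 = 6.8
  mean(X_2) = (4 + 6 + 6 + 9 + 8) / 5 = 33/5 = 6.6
  x̄ = (6.8, 6.6),  deviation x̄ - mu_0 = (6.8, 6.6) - (3, 8) = (3.8, -1.4).

Step 2 — sample covariance matrix, S[i,j] = (1/(n-1)) · Σ_k (x_{k,i} - mean_i) · (x_{k,j} - mean_j), divisor n-1 = 4:
  S[X_1,X_1] = ((1.2)·(1.2) + (2.2)·(2.2) + (1.2)·(1.2) + (1.2)·(1.2) + (-5.8)·(-5.8)) / 4 = 42.8/4 = 10.7
  S[X_1,X_2] = ((1.2)·(-2.6) + (2.2)·(-0.6) + (1.2)·(-0.6) + (1.2)·(2.4) + (-5.8)·(1.4)) / 4 = -10.4/4 = -2.6
  S[X_2,X_2] = ((-2.6)·(-2.6) + (-0.6)·(-0.6) + (-0.6)·(-0.6) + (2.4)·(2.4) + (1.4)·(1.4)) / 4 = 15.2/4 = 3.8
  S = [[10.7, -2.6],
 [-2.6, 3.8]].

Step 3 — invert S. det(S) = 10.7·3.8 - (-2.6)² = 33.9.
  S^{-1} = (1/det) · [[d, -b], [-b, a]] = [[0.1121, 0.0767],
 [0.0767, 0.3156]].

Step 4 — quadratic form (x̄ - mu_0)^T · S^{-1} · (x̄ - mu_0):
  S^{-1} · (x̄ - mu_0) = (0.3186, -0.1504),
  (x̄ - mu_0)^T · [...] = (3.8)·(0.3186) + (-1.4)·(-0.1504) = 1.4212.

Step 5 — scale by n: T² = 5 · 1.4212 = 7.1062.

T² ≈ 7.1062


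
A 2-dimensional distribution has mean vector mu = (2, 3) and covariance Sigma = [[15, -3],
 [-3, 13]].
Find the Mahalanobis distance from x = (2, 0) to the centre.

Step 1 — centre the observation: (x - mu) = (0, -3).

Step 2 — invert Sigma. det(Sigma) = 15·13 - (-3)² = 186.
  Sigma^{-1} = (1/det) · [[d, -b], [-b, a]] = [[0.0699, 0.0161],
 [0.0161, 0.0806]].

Step 3 — form the quadratic (x - mu)^T · Sigma^{-1} · (x - mu):
  Sigma^{-1} · (x - mu) = (-0.0484, -0.2419).
  (x - mu)^T · [Sigma^{-1} · (x - mu)] = (0)·(-0.0484) + (-3)·(-0.2419) = 0.7258.

Step 4 — take square root: d = √(0.7258) ≈ 0.8519.

d(x, mu) = √(0.7258) ≈ 0.8519


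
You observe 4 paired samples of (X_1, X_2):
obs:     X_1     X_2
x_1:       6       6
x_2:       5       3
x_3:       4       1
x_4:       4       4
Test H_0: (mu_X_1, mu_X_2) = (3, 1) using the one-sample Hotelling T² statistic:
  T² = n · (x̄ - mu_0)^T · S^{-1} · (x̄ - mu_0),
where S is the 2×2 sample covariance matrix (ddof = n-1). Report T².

Step 1 — sample mean vector:
  mean(X_1) = (6 + 5 + 4 + 4) / 4 = 19/4 = 4.75
  mean(X_2) = (6 + 3 + 1 + 4) / 4 = 14/4 = 3.5
  x̄ = (4.75, 3.5),  deviation x̄ - mu_0 = (4.75, 3.5) - (3, 1) = (1.75, 2.5).

Step 2 — sample covariance matrix, S[i,j] = (1/(n-1)) · Σ_k (x_{k,i} - mean_i) · (x_{k,j} - mean_j), divisor n-1 = 3:
  S[X_1,X_1] = ((1.25)·(1.25) + (0.25)·(0.25) + (-0.75)·(-0.75) + (-0.75)·(-0.75)) / 3 = 2.75/3 = 0.9167
  S[X_1,X_2] = ((1.25)·(2.5) + (0.25)·(-0.5) + (-0.75)·(-2.5) + (-0.75)·(0.5)) / 3 = 4.5/3 = 1.5
  S[X_2,X_2] = ((2.5)·(2.5) + (-0.5)·(-0.5) + (-2.5)·(-2.5) + (0.5)·(0.5)) / 3 = 13/3 = 4.3333
  S = [[0.9167, 1.5],
 [1.5, 4.3333]].

Step 3 — invert S. det(S) = 0.9167·4.3333 - (1.5)² = 1.7222.
  S^{-1} = (1/det) · [[d, -b], [-b, a]] = [[2.5161, -0.871],
 [-0.871, 0.5323]].

Step 4 — quadratic form (x̄ - mu_0)^T · S^{-1} · (x̄ - mu_0):
  S^{-1} · (x̄ - mu_0) = (2.2258, -0.1935),
  (x̄ - mu_0)^T · [...] = (1.75)·(2.2258) + (2.5)·(-0.1935) = 3.4113.

Step 5 — scale by n: T² = 4 · 3.4113 = 13.6452.

T² ≈ 13.6452


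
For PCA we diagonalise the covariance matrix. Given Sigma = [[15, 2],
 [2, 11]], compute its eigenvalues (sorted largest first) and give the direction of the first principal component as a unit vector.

Step 1 — characteristic polynomial of 2×2 Sigma:
  det(Sigma - λI) = λ² - trace · λ + det = 0.
  trace = 15 + 11 = 26, det = 15·11 - (2)² = 161.
Step 2 — discriminant:
  Δ = trace² - 4·det = 676 - 644 = 32.
Step 3 — eigenvalues:
  λ = (trace ± √Δ)/2 = (26 ± 5.6569)/2,
  λ_1 = 15.8284,  λ_2 = 10.1716.

Step 4 — unit eigenvector for λ_1: solve (Sigma - λ_1 I)v = 0. First row:
  (15 - 15.8284)·v_x + (2)·v_y = 0, i.e. (-0.8284)·v_x + (2)·v_y = 0,
  so v ∝ (b, λ_1 - a) = (2, 0.8284) = u.
  ||u|| = √((2)² + (0.8284)²) = √(4.6863) ≈ 2.1648,
  v_1 = u/||u|| ≈ (0.9239, 0.3827) (||v_1|| = 1).

λ_1 = 15.8284,  λ_2 = 10.1716;  v_1 ≈ (0.9239, 0.3827)


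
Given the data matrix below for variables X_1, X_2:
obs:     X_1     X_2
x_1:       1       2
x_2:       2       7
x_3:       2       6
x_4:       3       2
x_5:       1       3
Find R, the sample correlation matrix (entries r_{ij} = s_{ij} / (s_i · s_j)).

Step 1 — column means:
  mean(X_1) = (1 + 2 + 2 + 3 + 1) / 5 = 9/5 = 1.8
  mean(X_2) = (2 + 7 + 6 + 2 + 3) / 5 = 20/5 = 4

Step 2 — sample variances and covariances s[i,j] = (1/(n-1)) · Σ_k (x_{k,i} - mean_i) · (x_{k,j} - mean_j), with n-1 = 4:
  s[X_1,X_1] = ((-0.8)·(-0.8) + (0.2)·(0.2) + (0.2)·(0.2) + (1.2)·(1.2) + (-0.8)·(-0.8)) / 4 = 2.8/4 = 0.7
  s[X_1,X_2] = ((-0.8)·(-2) + (0.2)·(3) + (0.2)·(2) + (1.2)·(-2) + (-0.8)·(-1)) / 4 = 1/4 = 0.25
  s[X_2,X_2] = ((-2)·(-2) + (3)·(3) + (2)·(2) + (-2)·(-2) + (-1)·(-1)) / 4 = 22/4 = 5.5
  Sample standard deviations s_i = √(s[i,i]):
  s(X_1) = √(0.7) = 0.8367
  s(X_2) = √(5.5) = 2.3452

Step 3 — r_{ij} = s_{ij} / (s_i · s_j):
  r[X_1,X_1] = 1 (diagonal).
  r[X_1,X_2] = 0.25 / (0.8367 · 2.3452) = 0.25 / 1.9621 = 0.1274
  r[X_2,X_2] = 1 (diagonal).

R is symmetric with unit diagonal. Assembling:

R = [[1, 0.1274],
 [0.1274, 1]]


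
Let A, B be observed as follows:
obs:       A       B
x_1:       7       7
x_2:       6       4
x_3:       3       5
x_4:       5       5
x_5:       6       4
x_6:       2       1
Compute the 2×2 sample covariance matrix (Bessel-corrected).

Step 1 — column means:
  mean(A) = (7 + 6 + 3 + 5 + 6 + 2) / 6 = 29/6 = 4.8333
  mean(B) = (7 + 4 + 5 + 5 + 4 + 1) / 6 = 26/6 = 4.3333

Step 2 — sample covariance S[i,j] = (1/(n-1)) · Σ_k (x_{k,i} - mean_i) · (x_{k,j} - mean_j), with n-1 = 5.
  S[A,A] = ((2.1667)·(2.1667) + (1.1667)·(1.1667) + (-1.8333)·(-1.8333) + (0.1667)·(0.1667) + (1.1667)·(1.1667) + (-2.8333)·(-2.8333)) / 5 = 18.8333/5 = 3.7667
  S[A,B] = ((2.1667)·(2.6667) + (1.1667)·(-0.3333) + (-1.8333)·(0.6667) + (0.1667)·(0.6667) + (1.1667)·(-0.3333) + (-2.8333)·(-3.3333)) / 5 = 13.3333/5 = 2.6667
  S[B,B] = ((2.6667)·(2.6667) + (-0.3333)·(-0.3333) + (0.6667)·(0.6667) + (0.6667)·(0.6667) + (-0.3333)·(-0.3333) + (-3.3333)·(-3.3333)) / 5 = 19.3333/5 = 3.8667

S is symmetric (S[j,i] = S[i,j]). Assembling:

S = [[3.7667, 2.6667],
 [2.6667, 3.8667]]


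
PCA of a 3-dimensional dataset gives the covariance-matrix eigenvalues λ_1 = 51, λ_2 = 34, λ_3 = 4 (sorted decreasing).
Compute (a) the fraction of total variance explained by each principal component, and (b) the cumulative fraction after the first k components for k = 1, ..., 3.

Step 1 — total variance = trace(Sigma) = Σ λ_i = 51 + 34 + 4 = 89.

Step 2 — fraction explained by component i = λ_i / Σ λ:
  PC1: 51/89 = 0.573
  PC2: 34/89 = 0.382
  PC3: 4/89 = 0.0449

Step 3 — cumulative fraction after k components = (λ_1 + ... + λ_k) / Σ λ:
  k = 1: 51/89 = 0.573
  k = 2: (51 + 34)/89 = 85/89 = 0.9551
  k = 3: (51 + 34 + 4)/89 = 89/89 = 1

Summary (fraction, with percent):

explained: PC1 0.573 (57.3%), PC2 0.382 (38.2%), PC3 0.0449 (4.49%);  cumulative: 0.573, 0.9551, 1


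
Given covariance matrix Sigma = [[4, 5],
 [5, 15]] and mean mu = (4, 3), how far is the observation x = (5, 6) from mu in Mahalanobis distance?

Step 1 — centre the observation: (x - mu) = (1, 3).

Step 2 — invert Sigma. det(Sigma) = 4·15 - (5)² = 35.
  Sigma^{-1} = (1/det) · [[d, -b], [-b, a]] = [[0.4286, -0.1429],
 [-0.1429, 0.1143]].

Step 3 — form the quadratic (x - mu)^T · Sigma^{-1} · (x - mu):
  Sigma^{-1} · (x - mu) = (0, 0.2).
  (x - mu)^T · [Sigma^{-1} · (x - mu)] = (1)·(0) + (3)·(0.2) = 0.6.

Step 4 — take square root: d = √(0.6) ≈ 0.7746.

d(x, mu) = √(0.6) ≈ 0.7746


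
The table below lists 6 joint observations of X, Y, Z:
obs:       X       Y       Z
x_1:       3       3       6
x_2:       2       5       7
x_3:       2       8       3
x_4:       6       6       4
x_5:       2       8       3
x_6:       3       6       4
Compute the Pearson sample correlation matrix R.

Step 1 — column means:
  mean(X) = (3 + 2 + 2 + 6 + 2 + 3) / 6 = 18/6 = 3
  mean(Y) = (3 + 5 + 8 + 6 + 8 + 6) / 6 = 36/6 = 6
  mean(Z) = (6 + 7 + 3 + 4 + 3 + 4) / 6 = 27/6 = 4.5

Step 2 — sample variances and covariances s[i,j] = (1/(n-1)) · Σ_k (x_{k,i} - mean_i) · (x_{k,j} - mean_j), with n-1 = 5:
  s[X,X] = ((0)·(0) + (-1)·(-1) + (-1)·(-1) + (3)·(3) + (-1)·(-1) + (0)·(0)) / 5 = 12/5 = 2.4
  s[X,Y] = ((0)·(-3) + (-1)·(-1) + (-1)·(2) + (3)·(0) + (-1)·(2) + (0)·(0)) / 5 = -3/5 = -0.6
  s[X,Z] = ((0)·(1.5) + (-1)·(2.5) + (-1)·(-1.5) + (3)·(-0.5) + (-1)·(-1.5) + (0)·(-0.5)) / 5 = -1/5 = -0.2
  s[Y,Y] = ((-3)·(-3) + (-1)·(-1) + (2)·(2) + (0)·(0) + (2)·(2) + (0)·(0)) / 5 = 18/5 = 3.6
  s[Y,Z] = ((-3)·(1.5) + (-1)·(2.5) + (2)·(-1.5) + (0)·(-0.5) + (2)·(-1.5) + (0)·(-0.5)) / 5 = -13/5 = -2.6
  s[Z,Z] = ((1.5)·(1.5) + (2.5)·(2.5) + (-1.5)·(-1.5) + (-0.5)·(-0.5) + (-1.5)·(-1.5) + (-0.5)·(-0.5)) / 5 = 13.5/5 = 2.7
  Sample standard deviations s_i = √(s[i,i]):
  s(X) = √(2.4) = 1.5492
  s(Y) = √(3.6) = 1.8974
  s(Z) = √(2.7) = 1.6432

Step 3 — r_{ij} = s_{ij} / (s_i · s_j):
  r[X,X] = 1 (diagonal).
  r[X,Y] = -0.6 / (1.5492 · 1.8974) = -0.6 / 2.9394 = -0.2041
  r[X,Z] = -0.2 / (1.5492 · 1.6432) = -0.2 / 2.5456 = -0.0786
  r[Y,Y] = 1 (diagonal).
  r[Y,Z] = -2.6 / (1.8974 · 1.6432) = -2.6 / 3.1177 = -0.834
  r[Z,Z] = 1 (diagonal).

R is symmetric with unit diagonal. Assembling:

R = [[1, -0.2041, -0.0786],
 [-0.2041, 1, -0.834],
 [-0.0786, -0.834, 1]]


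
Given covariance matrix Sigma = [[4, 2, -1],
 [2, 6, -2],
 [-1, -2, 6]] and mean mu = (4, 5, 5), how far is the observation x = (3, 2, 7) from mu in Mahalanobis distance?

Step 1 — centre the observation: (x - mu) = (-1, -3, 2).

Step 2 — invert Sigma (cofactor / det for 3×3, or solve directly):
  Sigma^{-1} = [[0.3019, -0.0943, 0.0189],
 [-0.0943, 0.217, 0.0566],
 [0.0189, 0.0566, 0.1887]].

Step 3 — form the quadratic (x - mu)^T · Sigma^{-1} · (x - mu):
  Sigma^{-1} · (x - mu) = (0.0189, -0.4434, 0.1887).
  (x - mu)^T · [Sigma^{-1} · (x - mu)] = (-1)·(0.0189) + (-3)·(-0.4434) + (2)·(0.1887) = 1.6887.

Step 4 — take square root: d = √(1.6887) ≈ 1.2995.

d(x, mu) = √(1.6887) ≈ 1.2995
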